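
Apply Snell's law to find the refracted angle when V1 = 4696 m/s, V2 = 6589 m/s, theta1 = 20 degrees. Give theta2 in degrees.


sin(theta1) = sin(20 deg) = 0.34202
sin(theta2) = V2/V1 * sin(theta1) = 6589/4696 * 0.34202 = 0.479892
theta2 = arcsin(0.479892) = 28.6783 degrees

28.6783


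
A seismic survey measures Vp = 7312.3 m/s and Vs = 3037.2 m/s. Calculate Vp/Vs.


Vp/Vs = 7312.3 / 3037.2
= 2.4076

2.4076


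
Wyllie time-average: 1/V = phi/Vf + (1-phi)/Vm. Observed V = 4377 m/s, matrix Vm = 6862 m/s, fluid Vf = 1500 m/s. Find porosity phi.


1/V - 1/Vm = 1/4377 - 1/6862 = 8.274e-05
1/Vf - 1/Vm = 1/1500 - 1/6862 = 0.00052094
phi = 8.274e-05 / 0.00052094 = 0.1588

0.1588


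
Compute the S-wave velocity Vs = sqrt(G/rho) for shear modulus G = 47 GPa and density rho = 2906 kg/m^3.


Convert G to Pa: G = 47e9 Pa
Compute G/rho = 47e9 / 2906 = 16173434.2739
Vs = sqrt(16173434.2739) = 4021.62 m/s

4021.62


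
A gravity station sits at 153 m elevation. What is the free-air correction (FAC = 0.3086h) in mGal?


FAC = 0.3086 * h
= 0.3086 * 153
= 47.2158 mGal

47.2158


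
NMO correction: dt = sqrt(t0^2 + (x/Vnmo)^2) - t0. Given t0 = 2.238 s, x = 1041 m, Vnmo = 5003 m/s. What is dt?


x/Vnmo = 1041/5003 = 0.208075
(x/Vnmo)^2 = 0.043295
t0^2 = 5.008644
sqrt(5.008644 + 0.043295) = 2.247652
dt = 2.247652 - 2.238 = 0.009652

0.009652


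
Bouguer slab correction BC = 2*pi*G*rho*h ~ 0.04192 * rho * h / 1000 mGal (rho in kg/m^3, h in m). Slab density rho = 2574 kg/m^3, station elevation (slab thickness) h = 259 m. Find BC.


BC = 0.04192 * rho * h / 1000
= 0.04192 * 2574 * 259 / 1000
= 27.9466 mGal

27.9466


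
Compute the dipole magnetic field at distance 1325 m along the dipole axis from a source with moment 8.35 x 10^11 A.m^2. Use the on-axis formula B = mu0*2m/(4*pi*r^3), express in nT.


m = 8.35 x 10^11 = 835000000000 A.m^2
2m = 1670000000000 A.m^2
r^3 = 1325^3 = 2326203125
B = (4pi*10^-7) * 1670000000000 / (4*pi * 2326203125) * 1e9
= 2098583.892598 / 29231930593.03 * 1e9
= 71790.8072 nT

71790.8072


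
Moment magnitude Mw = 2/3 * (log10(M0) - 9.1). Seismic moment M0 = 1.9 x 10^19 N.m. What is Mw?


log10(M0) = log10(1.9 x 10^19) = 19.2788
Mw = 2/3 * (19.2788 - 9.1)
= 2/3 * 10.1788
= 6.79

6.79


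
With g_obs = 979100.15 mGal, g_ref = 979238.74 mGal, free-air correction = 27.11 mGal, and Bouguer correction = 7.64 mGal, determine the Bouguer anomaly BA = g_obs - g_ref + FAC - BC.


BA = g_obs - g_ref + FAC - BC
= 979100.15 - 979238.74 + 27.11 - 7.64
= -119.12 mGal

-119.12


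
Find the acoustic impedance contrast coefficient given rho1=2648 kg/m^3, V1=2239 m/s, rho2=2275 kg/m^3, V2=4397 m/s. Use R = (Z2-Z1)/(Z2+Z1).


Z1 = 2648 * 2239 = 5928872
Z2 = 2275 * 4397 = 10003175
R = (10003175 - 5928872) / (10003175 + 5928872) = 4074303 / 15932047 = 0.2557

0.2557


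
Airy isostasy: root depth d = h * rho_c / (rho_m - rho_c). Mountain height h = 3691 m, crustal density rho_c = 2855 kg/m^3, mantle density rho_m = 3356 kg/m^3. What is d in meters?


rho_m - rho_c = 3356 - 2855 = 501
d = 3691 * 2855 / 501
= 10537805 / 501
= 21033.54 m

21033.54


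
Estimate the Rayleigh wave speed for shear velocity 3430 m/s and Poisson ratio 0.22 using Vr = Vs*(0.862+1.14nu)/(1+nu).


Numerator factor = 0.862 + 1.14*0.22 = 1.1128
Denominator = 1 + 0.22 = 1.22
Vr = 3430 * 1.1128 / 1.22 = 3128.61 m/s

3128.61


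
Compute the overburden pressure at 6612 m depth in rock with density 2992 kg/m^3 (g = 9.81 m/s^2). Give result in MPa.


P = rho * g * z / 1e6
= 2992 * 9.81 * 6612 / 1e6
= 194072250.24 / 1e6
= 194.0723 MPa

194.0723


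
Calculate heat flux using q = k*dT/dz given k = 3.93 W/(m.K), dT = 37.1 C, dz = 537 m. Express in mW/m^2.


q = k * dT / dz * 1000
= 3.93 * 37.1 / 537 * 1000
= 0.271514 * 1000
= 271.514 mW/m^2

271.514


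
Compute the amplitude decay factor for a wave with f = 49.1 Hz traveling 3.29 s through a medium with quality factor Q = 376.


pi*f*t/Q = pi*49.1*3.29/376 = 1.349707
A/A0 = exp(-1.349707) = 0.259316

0.259316


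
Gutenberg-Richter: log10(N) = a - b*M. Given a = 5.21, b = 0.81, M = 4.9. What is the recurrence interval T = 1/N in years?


log10(N) = 5.21 - 0.81*4.9 = 1.241
N = 10^1.241 = 17.418069
T = 1/N = 1/17.418069 = 0.0574 years

0.0574


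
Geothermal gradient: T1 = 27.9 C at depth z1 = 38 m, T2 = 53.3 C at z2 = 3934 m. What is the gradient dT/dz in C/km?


dT = 53.3 - 27.9 = 25.4 C
dz = 3934 - 38 = 3896 m
gradient = dT/dz * 1000 = 25.4/3896 * 1000 = 6.5195 C/km

6.5195


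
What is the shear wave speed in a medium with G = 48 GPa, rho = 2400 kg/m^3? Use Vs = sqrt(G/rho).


Convert G to Pa: G = 48e9 Pa
Compute G/rho = 48e9 / 2400 = 20000000.0
Vs = sqrt(20000000.0) = 4472.14 m/s

4472.14


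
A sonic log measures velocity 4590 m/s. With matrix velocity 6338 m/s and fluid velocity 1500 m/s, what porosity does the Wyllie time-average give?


1/V - 1/Vm = 1/4590 - 1/6338 = 6.009e-05
1/Vf - 1/Vm = 1/1500 - 1/6338 = 0.00050889
phi = 6.009e-05 / 0.00050889 = 0.1181

0.1181


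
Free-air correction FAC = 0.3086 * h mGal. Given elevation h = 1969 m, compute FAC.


FAC = 0.3086 * h
= 0.3086 * 1969
= 607.6334 mGal

607.6334


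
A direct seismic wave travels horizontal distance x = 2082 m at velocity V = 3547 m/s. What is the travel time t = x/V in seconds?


t = x / V
= 2082 / 3547
= 0.587 s

0.587


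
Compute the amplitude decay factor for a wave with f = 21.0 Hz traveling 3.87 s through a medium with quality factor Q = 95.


pi*f*t/Q = pi*21.0*3.87/95 = 2.68755
A/A0 = exp(-2.68755) = 0.068047

0.068047


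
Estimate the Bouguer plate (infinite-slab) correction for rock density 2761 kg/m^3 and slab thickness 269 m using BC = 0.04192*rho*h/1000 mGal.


BC = 0.04192 * rho * h / 1000
= 0.04192 * 2761 * 269 / 1000
= 31.1344 mGal

31.1344


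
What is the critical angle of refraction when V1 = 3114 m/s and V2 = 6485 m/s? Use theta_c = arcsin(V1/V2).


V1/V2 = 3114/6485 = 0.480185
theta_c = arcsin(0.480185) = 28.6975 degrees

28.6975


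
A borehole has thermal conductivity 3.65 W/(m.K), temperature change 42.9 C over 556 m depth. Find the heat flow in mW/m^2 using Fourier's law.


q = k * dT / dz * 1000
= 3.65 * 42.9 / 556 * 1000
= 0.281628 * 1000
= 281.6277 mW/m^2

281.6277


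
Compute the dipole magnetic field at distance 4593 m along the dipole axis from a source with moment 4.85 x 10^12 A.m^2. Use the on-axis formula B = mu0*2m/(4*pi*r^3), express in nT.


m = 4.85 x 10^12 = 4850000000000 A.m^2
2m = 9700000000000 A.m^2
r^3 = 4593^3 = 96892315857
B = (4pi*10^-7) * 9700000000000 / (4*pi * 96892315857) * 1e9
= 12189379.495928 / 1217584750742.61 * 1e9
= 10011.1138 nT

10011.1138


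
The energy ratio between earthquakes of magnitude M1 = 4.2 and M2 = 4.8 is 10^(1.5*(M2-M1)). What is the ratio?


M2 - M1 = 4.8 - 4.2 = 0.6
1.5 * 0.6 = 0.9
ratio = 10^0.9 = 7.94

7.94


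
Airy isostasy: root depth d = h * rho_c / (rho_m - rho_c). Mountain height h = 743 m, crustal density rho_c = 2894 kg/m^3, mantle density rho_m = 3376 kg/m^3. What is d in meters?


rho_m - rho_c = 3376 - 2894 = 482
d = 743 * 2894 / 482
= 2150242 / 482
= 4461.08 m

4461.08


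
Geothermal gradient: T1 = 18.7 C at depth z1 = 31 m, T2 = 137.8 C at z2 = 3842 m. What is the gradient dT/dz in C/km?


dT = 137.8 - 18.7 = 119.1 C
dz = 3842 - 31 = 3811 m
gradient = dT/dz * 1000 = 119.1/3811 * 1000 = 31.2516 C/km

31.2516


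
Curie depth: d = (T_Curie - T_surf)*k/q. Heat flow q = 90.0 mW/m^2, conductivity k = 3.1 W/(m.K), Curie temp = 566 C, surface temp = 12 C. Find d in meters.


T_Curie - T_surf = 566 - 12 = 554 C
Convert q to W/m^2: 90.0 mW/m^2 = 0.09 W/m^2
d = 554 * 3.1 / 0.09 = 19082.22 m

19082.22


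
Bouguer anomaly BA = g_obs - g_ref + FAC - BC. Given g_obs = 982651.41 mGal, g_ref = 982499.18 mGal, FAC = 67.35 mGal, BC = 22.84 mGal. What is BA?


BA = g_obs - g_ref + FAC - BC
= 982651.41 - 982499.18 + 67.35 - 22.84
= 196.74 mGal

196.74


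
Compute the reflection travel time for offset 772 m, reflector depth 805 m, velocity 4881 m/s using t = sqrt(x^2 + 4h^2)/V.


x^2 + 4h^2 = 772^2 + 4*805^2 = 595984 + 2592100 = 3188084
sqrt(3188084) = 1785.5207
t = 1785.5207 / 4881 = 0.3658 s

0.3658


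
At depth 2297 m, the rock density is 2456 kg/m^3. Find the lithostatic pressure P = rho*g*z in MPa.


P = rho * g * z / 1e6
= 2456 * 9.81 * 2297 / 1e6
= 55342447.92 / 1e6
= 55.3424 MPa

55.3424


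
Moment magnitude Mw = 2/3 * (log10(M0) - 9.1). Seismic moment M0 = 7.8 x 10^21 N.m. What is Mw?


log10(M0) = log10(7.8 x 10^21) = 21.8921
Mw = 2/3 * (21.8921 - 9.1)
= 2/3 * 12.7921
= 8.53

8.53


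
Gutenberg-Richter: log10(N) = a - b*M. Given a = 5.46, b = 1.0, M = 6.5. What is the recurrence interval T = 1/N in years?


log10(N) = 5.46 - 1.0*6.5 = -1.04
N = 10^-1.04 = 0.091201
T = 1/N = 1/0.091201 = 10.9648 years

10.9648


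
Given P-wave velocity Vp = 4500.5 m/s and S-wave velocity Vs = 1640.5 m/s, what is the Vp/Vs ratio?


Vp/Vs = 4500.5 / 1640.5
= 2.7434

2.7434


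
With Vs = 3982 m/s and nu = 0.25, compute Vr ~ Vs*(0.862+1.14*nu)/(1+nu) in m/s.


Numerator factor = 0.862 + 1.14*0.25 = 1.147
Denominator = 1 + 0.25 = 1.25
Vr = 3982 * 1.147 / 1.25 = 3653.88 m/s

3653.88


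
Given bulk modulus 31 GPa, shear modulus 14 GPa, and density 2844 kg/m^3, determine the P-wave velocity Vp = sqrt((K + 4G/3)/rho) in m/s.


First compute the effective modulus:
K + 4G/3 = 31e9 + 4*14e9/3 = 49666666666.67 Pa
Then divide by density:
49666666666.67 / 2844 = 17463666.1978 Pa/(kg/m^3)
Take the square root:
Vp = sqrt(17463666.1978) = 4178.96 m/s

4178.96


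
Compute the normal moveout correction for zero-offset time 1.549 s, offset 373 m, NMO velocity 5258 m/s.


x/Vnmo = 373/5258 = 0.07094
(x/Vnmo)^2 = 0.005032
t0^2 = 2.399401
sqrt(2.399401 + 0.005032) = 1.550624
dt = 1.550624 - 1.549 = 0.001624

0.001624


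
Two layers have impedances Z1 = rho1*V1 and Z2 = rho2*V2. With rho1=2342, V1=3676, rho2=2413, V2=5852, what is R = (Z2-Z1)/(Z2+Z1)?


Z1 = 2342 * 3676 = 8609192
Z2 = 2413 * 5852 = 14120876
R = (14120876 - 8609192) / (14120876 + 8609192) = 5511684 / 22730068 = 0.2425

0.2425


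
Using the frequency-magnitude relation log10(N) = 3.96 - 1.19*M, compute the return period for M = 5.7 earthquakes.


log10(N) = 3.96 - 1.19*5.7 = -2.823
N = 10^-2.823 = 0.001503
T = 1/N = 1/0.001503 = 665.2732 years

665.2732


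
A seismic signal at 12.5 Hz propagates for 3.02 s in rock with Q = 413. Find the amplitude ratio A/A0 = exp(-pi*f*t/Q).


pi*f*t/Q = pi*12.5*3.02/413 = 0.287155
A/A0 = exp(-0.287155) = 0.750395

0.750395


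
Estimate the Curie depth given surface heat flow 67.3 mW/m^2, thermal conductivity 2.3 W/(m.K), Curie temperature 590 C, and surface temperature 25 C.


T_Curie - T_surf = 590 - 25 = 565 C
Convert q to W/m^2: 67.3 mW/m^2 = 0.0673 W/m^2
d = 565 * 2.3 / 0.0673 = 19309.06 m

19309.06


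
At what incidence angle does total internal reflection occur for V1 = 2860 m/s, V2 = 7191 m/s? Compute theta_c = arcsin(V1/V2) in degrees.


V1/V2 = 2860/7191 = 0.397719
theta_c = arcsin(0.397719) = 23.4357 degrees

23.4357


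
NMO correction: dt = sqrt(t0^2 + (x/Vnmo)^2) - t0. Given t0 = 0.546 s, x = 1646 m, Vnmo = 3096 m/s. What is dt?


x/Vnmo = 1646/3096 = 0.531654
(x/Vnmo)^2 = 0.282656
t0^2 = 0.298116
sqrt(0.298116 + 0.282656) = 0.762084
dt = 0.762084 - 0.546 = 0.216084

0.216084


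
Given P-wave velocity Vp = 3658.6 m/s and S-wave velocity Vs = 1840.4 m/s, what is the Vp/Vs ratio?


Vp/Vs = 3658.6 / 1840.4
= 1.9879

1.9879


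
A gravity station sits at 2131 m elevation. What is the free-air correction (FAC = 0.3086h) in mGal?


FAC = 0.3086 * h
= 0.3086 * 2131
= 657.6266 mGal

657.6266


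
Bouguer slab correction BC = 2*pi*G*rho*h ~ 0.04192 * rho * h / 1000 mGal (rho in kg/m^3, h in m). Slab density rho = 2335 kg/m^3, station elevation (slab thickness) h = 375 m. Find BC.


BC = 0.04192 * rho * h / 1000
= 0.04192 * 2335 * 375 / 1000
= 36.7062 mGal

36.7062


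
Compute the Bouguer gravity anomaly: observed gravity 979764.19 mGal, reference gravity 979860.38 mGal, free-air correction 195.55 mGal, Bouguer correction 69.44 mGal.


BA = g_obs - g_ref + FAC - BC
= 979764.19 - 979860.38 + 195.55 - 69.44
= 29.92 mGal

29.92


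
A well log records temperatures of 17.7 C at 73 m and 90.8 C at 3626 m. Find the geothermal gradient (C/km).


dT = 90.8 - 17.7 = 73.1 C
dz = 3626 - 73 = 3553 m
gradient = dT/dz * 1000 = 73.1/3553 * 1000 = 20.5742 C/km

20.5742


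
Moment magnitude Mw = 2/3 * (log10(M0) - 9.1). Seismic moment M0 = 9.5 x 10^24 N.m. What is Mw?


log10(M0) = log10(9.5 x 10^24) = 24.9777
Mw = 2/3 * (24.9777 - 9.1)
= 2/3 * 15.8777
= 10.59

10.59


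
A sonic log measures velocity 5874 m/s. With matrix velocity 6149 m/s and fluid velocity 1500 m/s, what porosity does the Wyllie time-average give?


1/V - 1/Vm = 1/5874 - 1/6149 = 7.61e-06
1/Vf - 1/Vm = 1/1500 - 1/6149 = 0.00050404
phi = 7.61e-06 / 0.00050404 = 0.0151

0.0151


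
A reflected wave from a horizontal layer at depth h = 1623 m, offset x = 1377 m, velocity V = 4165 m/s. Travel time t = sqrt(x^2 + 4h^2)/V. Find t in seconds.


x^2 + 4h^2 = 1377^2 + 4*1623^2 = 1896129 + 10536516 = 12432645
sqrt(12432645) = 3525.9956
t = 3525.9956 / 4165 = 0.8466 s

0.8466


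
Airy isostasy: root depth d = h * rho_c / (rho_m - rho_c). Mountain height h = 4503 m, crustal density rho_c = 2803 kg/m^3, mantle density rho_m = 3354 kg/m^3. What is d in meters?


rho_m - rho_c = 3354 - 2803 = 551
d = 4503 * 2803 / 551
= 12621909 / 551
= 22907.28 m

22907.28


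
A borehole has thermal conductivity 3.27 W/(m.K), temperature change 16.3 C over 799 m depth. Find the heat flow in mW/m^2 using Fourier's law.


q = k * dT / dz * 1000
= 3.27 * 16.3 / 799 * 1000
= 0.06671 * 1000
= 66.7096 mW/m^2

66.7096


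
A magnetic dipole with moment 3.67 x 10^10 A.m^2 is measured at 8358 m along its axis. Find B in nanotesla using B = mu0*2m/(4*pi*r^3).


m = 3.67 x 10^10 = 36700000000 A.m^2
2m = 73400000000 A.m^2
r^3 = 8358^3 = 583857818712
B = (4pi*10^-7) * 73400000000 / (4*pi * 583857818712) * 1e9
= 92237.160309 / 7336973736026.32 * 1e9
= 12.5716 nT

12.5716


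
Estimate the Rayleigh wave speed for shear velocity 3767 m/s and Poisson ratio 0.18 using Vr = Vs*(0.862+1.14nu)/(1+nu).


Numerator factor = 0.862 + 1.14*0.18 = 1.0672
Denominator = 1 + 0.18 = 1.18
Vr = 3767 * 1.0672 / 1.18 = 3406.9 m/s

3406.9


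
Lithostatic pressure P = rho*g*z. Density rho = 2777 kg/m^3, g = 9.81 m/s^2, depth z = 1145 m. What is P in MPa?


P = rho * g * z / 1e6
= 2777 * 9.81 * 1145 / 1e6
= 31192513.65 / 1e6
= 31.1925 MPa

31.1925


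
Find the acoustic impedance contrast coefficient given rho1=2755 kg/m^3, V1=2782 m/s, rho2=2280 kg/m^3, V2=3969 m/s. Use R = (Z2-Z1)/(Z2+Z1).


Z1 = 2755 * 2782 = 7664410
Z2 = 2280 * 3969 = 9049320
R = (9049320 - 7664410) / (9049320 + 7664410) = 1384910 / 16713730 = 0.0829

0.0829


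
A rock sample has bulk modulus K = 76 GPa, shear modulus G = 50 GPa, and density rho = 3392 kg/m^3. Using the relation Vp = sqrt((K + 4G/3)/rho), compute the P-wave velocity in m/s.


First compute the effective modulus:
K + 4G/3 = 76e9 + 4*50e9/3 = 142666666666.67 Pa
Then divide by density:
142666666666.67 / 3392 = 42059748.4277 Pa/(kg/m^3)
Take the square root:
Vp = sqrt(42059748.4277) = 6485.35 m/s

6485.35


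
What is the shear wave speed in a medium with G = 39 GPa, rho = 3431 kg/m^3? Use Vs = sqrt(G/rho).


Convert G to Pa: G = 39e9 Pa
Compute G/rho = 39e9 / 3431 = 11366948.4115
Vs = sqrt(11366948.4115) = 3371.49 m/s

3371.49


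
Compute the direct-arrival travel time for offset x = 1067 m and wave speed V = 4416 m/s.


t = x / V
= 1067 / 4416
= 0.2416 s

0.2416


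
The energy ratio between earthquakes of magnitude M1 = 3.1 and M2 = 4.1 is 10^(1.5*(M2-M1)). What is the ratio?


M2 - M1 = 4.1 - 3.1 = 1.0
1.5 * 1.0 = 1.5
ratio = 10^1.5 = 31.62

31.62


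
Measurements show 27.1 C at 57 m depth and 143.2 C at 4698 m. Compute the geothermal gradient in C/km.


dT = 143.2 - 27.1 = 116.1 C
dz = 4698 - 57 = 4641 m
gradient = dT/dz * 1000 = 116.1/4641 * 1000 = 25.0162 C/km

25.0162


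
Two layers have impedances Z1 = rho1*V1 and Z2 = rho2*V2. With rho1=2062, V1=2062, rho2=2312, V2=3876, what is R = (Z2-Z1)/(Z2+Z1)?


Z1 = 2062 * 2062 = 4251844
Z2 = 2312 * 3876 = 8961312
R = (8961312 - 4251844) / (8961312 + 4251844) = 4709468 / 13213156 = 0.3564

0.3564


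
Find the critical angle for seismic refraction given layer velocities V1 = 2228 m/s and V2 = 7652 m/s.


V1/V2 = 2228/7652 = 0.291166
theta_c = arcsin(0.291166) = 16.9278 degrees

16.9278


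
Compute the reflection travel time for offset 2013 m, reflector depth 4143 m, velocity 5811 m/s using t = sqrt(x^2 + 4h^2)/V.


x^2 + 4h^2 = 2013^2 + 4*4143^2 = 4052169 + 68657796 = 72709965
sqrt(72709965) = 8527.0138
t = 8527.0138 / 5811 = 1.4674 s

1.4674


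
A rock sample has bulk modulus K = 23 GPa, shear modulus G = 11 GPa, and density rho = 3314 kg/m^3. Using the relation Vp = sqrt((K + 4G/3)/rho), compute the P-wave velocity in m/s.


First compute the effective modulus:
K + 4G/3 = 23e9 + 4*11e9/3 = 37666666666.67 Pa
Then divide by density:
37666666666.67 / 3314 = 11365922.3496 Pa/(kg/m^3)
Take the square root:
Vp = sqrt(11365922.3496) = 3371.34 m/s

3371.34


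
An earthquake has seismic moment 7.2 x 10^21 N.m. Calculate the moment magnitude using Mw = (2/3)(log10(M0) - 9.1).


log10(M0) = log10(7.2 x 10^21) = 21.8573
Mw = 2/3 * (21.8573 - 9.1)
= 2/3 * 12.7573
= 8.5

8.5


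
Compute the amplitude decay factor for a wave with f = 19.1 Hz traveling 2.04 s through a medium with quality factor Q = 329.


pi*f*t/Q = pi*19.1*2.04/329 = 0.372064
A/A0 = exp(-0.372064) = 0.68931

0.68931


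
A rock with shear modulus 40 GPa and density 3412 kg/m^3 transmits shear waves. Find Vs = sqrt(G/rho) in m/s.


Convert G to Pa: G = 40e9 Pa
Compute G/rho = 40e9 / 3412 = 11723329.4256
Vs = sqrt(11723329.4256) = 3423.93 m/s

3423.93


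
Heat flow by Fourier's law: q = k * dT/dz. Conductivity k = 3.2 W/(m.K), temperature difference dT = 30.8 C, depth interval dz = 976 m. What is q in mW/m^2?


q = k * dT / dz * 1000
= 3.2 * 30.8 / 976 * 1000
= 0.100984 * 1000
= 100.9836 mW/m^2

100.9836


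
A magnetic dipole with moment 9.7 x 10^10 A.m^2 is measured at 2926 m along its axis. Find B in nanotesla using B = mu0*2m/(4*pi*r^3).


m = 9.7 x 10^10 = 97000000000 A.m^2
2m = 194000000000 A.m^2
r^3 = 2926^3 = 25050878776
B = (4pi*10^-7) * 194000000000 / (4*pi * 25050878776) * 1e9
= 243787.589919 / 314798626914.6 * 1e9
= 774.4239 nT

774.4239


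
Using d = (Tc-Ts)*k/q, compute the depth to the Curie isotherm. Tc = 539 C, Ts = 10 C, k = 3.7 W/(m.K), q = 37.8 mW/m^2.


T_Curie - T_surf = 539 - 10 = 529 C
Convert q to W/m^2: 37.8 mW/m^2 = 0.0378 W/m^2
d = 529 * 3.7 / 0.0378 = 51780.42 m

51780.42


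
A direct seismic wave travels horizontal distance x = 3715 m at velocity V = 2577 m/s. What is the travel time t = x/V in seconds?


t = x / V
= 3715 / 2577
= 1.4416 s

1.4416


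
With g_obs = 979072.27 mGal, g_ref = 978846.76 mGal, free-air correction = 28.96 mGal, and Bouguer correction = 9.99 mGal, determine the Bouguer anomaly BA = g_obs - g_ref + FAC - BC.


BA = g_obs - g_ref + FAC - BC
= 979072.27 - 978846.76 + 28.96 - 9.99
= 244.48 mGal

244.48


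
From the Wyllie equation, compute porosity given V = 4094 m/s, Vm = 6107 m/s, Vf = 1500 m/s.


1/V - 1/Vm = 1/4094 - 1/6107 = 8.051e-05
1/Vf - 1/Vm = 1/1500 - 1/6107 = 0.00050292
phi = 8.051e-05 / 0.00050292 = 0.1601

0.1601


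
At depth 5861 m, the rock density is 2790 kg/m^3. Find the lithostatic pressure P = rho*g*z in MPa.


P = rho * g * z / 1e6
= 2790 * 9.81 * 5861 / 1e6
= 160414983.9 / 1e6
= 160.415 MPa

160.415


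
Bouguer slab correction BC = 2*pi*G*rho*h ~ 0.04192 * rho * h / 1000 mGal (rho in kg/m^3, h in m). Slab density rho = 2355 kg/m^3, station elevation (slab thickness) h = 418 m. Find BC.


BC = 0.04192 * rho * h / 1000
= 0.04192 * 2355 * 418 / 1000
= 41.2656 mGal

41.2656


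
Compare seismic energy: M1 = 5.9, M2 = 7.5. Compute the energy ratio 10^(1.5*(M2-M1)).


M2 - M1 = 7.5 - 5.9 = 1.6
1.5 * 1.6 = 2.4
ratio = 10^2.4 = 251.19

251.19


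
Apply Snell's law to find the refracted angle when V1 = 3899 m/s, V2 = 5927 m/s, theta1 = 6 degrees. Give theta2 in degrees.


sin(theta1) = sin(6 deg) = 0.104528
sin(theta2) = V2/V1 * sin(theta1) = 5927/3899 * 0.104528 = 0.158897
theta2 = arcsin(0.158897) = 9.1429 degrees

9.1429


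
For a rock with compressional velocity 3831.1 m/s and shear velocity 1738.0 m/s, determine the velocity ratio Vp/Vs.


Vp/Vs = 3831.1 / 1738.0
= 2.2043

2.2043


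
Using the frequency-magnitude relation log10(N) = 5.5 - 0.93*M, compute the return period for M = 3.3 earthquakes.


log10(N) = 5.5 - 0.93*3.3 = 2.431
N = 10^2.431 = 269.773943
T = 1/N = 1/269.773943 = 0.0037 years

0.0037


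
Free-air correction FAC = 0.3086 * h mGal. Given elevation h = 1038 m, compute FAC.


FAC = 0.3086 * h
= 0.3086 * 1038
= 320.3268 mGal

320.3268


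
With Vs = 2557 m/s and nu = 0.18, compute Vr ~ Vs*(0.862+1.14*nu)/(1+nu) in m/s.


Numerator factor = 0.862 + 1.14*0.18 = 1.0672
Denominator = 1 + 0.18 = 1.18
Vr = 2557 * 1.0672 / 1.18 = 2312.57 m/s

2312.57


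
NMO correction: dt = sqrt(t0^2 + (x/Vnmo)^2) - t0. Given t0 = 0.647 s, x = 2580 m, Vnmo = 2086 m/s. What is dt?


x/Vnmo = 2580/2086 = 1.236817
(x/Vnmo)^2 = 1.529716
t0^2 = 0.418609
sqrt(0.418609 + 1.529716) = 1.395824
dt = 1.395824 - 0.647 = 0.748824

0.748824


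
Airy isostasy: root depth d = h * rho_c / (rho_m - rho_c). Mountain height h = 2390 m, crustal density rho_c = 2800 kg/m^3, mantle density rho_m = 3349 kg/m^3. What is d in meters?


rho_m - rho_c = 3349 - 2800 = 549
d = 2390 * 2800 / 549
= 6692000 / 549
= 12189.44 m

12189.44


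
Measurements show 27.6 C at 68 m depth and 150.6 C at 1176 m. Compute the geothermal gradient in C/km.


dT = 150.6 - 27.6 = 123.0 C
dz = 1176 - 68 = 1108 m
gradient = dT/dz * 1000 = 123.0/1108 * 1000 = 111.0108 C/km

111.0108


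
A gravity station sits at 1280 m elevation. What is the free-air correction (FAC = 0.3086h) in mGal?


FAC = 0.3086 * h
= 0.3086 * 1280
= 395.008 mGal

395.008


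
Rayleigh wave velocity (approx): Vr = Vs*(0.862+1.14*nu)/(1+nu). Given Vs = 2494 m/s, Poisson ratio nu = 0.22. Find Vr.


Numerator factor = 0.862 + 1.14*0.22 = 1.1128
Denominator = 1 + 0.22 = 1.22
Vr = 2494 * 1.1128 / 1.22 = 2274.86 m/s

2274.86


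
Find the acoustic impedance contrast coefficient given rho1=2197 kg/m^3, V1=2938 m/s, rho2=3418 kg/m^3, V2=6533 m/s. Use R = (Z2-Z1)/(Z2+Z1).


Z1 = 2197 * 2938 = 6454786
Z2 = 3418 * 6533 = 22329794
R = (22329794 - 6454786) / (22329794 + 6454786) = 15875008 / 28784580 = 0.5515

0.5515


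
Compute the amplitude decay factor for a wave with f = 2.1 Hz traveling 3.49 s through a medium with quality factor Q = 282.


pi*f*t/Q = pi*2.1*3.49/282 = 0.081648
A/A0 = exp(-0.081648) = 0.921596

0.921596


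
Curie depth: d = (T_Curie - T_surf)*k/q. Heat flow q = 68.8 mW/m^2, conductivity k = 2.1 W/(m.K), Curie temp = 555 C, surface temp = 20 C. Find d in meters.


T_Curie - T_surf = 555 - 20 = 535 C
Convert q to W/m^2: 68.8 mW/m^2 = 0.0688 W/m^2
d = 535 * 2.1 / 0.0688 = 16329.94 m

16329.94


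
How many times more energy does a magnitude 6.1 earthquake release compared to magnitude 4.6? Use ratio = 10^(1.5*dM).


M2 - M1 = 6.1 - 4.6 = 1.5
1.5 * 1.5 = 2.25
ratio = 10^2.25 = 177.83

177.83


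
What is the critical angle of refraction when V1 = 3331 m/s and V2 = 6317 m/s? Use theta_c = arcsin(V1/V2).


V1/V2 = 3331/6317 = 0.527307
theta_c = arcsin(0.527307) = 31.8237 degrees

31.8237


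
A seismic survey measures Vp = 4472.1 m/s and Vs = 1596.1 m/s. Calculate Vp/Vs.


Vp/Vs = 4472.1 / 1596.1
= 2.8019

2.8019


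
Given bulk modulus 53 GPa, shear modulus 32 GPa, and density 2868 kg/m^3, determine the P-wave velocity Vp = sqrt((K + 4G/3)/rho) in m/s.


First compute the effective modulus:
K + 4G/3 = 53e9 + 4*32e9/3 = 95666666666.67 Pa
Then divide by density:
95666666666.67 / 2868 = 33356578.3357 Pa/(kg/m^3)
Take the square root:
Vp = sqrt(33356578.3357) = 5775.52 m/s

5775.52


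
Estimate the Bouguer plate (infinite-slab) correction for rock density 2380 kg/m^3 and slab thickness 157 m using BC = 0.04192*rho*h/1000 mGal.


BC = 0.04192 * rho * h / 1000
= 0.04192 * 2380 * 157 / 1000
= 15.6638 mGal

15.6638


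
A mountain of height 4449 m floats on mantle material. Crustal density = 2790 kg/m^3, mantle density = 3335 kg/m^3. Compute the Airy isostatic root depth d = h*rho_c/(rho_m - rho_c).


rho_m - rho_c = 3335 - 2790 = 545
d = 4449 * 2790 / 545
= 12412710 / 545
= 22775.61 m

22775.61


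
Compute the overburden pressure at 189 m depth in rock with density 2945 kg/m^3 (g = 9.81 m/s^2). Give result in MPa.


P = rho * g * z / 1e6
= 2945 * 9.81 * 189 / 1e6
= 5460295.05 / 1e6
= 5.4603 MPa

5.4603


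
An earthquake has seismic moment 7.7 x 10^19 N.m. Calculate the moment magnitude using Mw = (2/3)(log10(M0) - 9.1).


log10(M0) = log10(7.7 x 10^19) = 19.8865
Mw = 2/3 * (19.8865 - 9.1)
= 2/3 * 10.7865
= 7.19

7.19


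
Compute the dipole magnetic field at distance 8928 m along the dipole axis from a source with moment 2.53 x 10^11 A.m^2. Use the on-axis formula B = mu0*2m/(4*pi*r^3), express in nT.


m = 2.53 x 10^11 = 253000000000 A.m^2
2m = 506000000000 A.m^2
r^3 = 8928^3 = 711643594752
B = (4pi*10^-7) * 506000000000 / (4*pi * 711643594752) * 1e9
= 635858.353087 / 8942777156988.46 * 1e9
= 71.103 nT

71.103


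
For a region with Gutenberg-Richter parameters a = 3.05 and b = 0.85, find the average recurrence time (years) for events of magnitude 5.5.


log10(N) = 3.05 - 0.85*5.5 = -1.625
N = 10^-1.625 = 0.023714
T = 1/N = 1/0.023714 = 42.1697 years

42.1697


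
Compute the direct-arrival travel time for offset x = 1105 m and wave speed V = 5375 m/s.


t = x / V
= 1105 / 5375
= 0.2056 s

0.2056


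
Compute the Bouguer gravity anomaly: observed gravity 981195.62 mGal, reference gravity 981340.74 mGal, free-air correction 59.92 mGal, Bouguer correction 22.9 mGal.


BA = g_obs - g_ref + FAC - BC
= 981195.62 - 981340.74 + 59.92 - 22.9
= -108.1 mGal

-108.1


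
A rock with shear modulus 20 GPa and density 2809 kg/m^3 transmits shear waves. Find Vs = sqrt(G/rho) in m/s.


Convert G to Pa: G = 20e9 Pa
Compute G/rho = 20e9 / 2809 = 7119971.5201
Vs = sqrt(7119971.5201) = 2668.33 m/s

2668.33


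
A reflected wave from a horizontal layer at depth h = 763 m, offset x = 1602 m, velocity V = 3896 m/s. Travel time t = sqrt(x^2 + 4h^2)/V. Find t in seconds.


x^2 + 4h^2 = 1602^2 + 4*763^2 = 2566404 + 2328676 = 4895080
sqrt(4895080) = 2212.4828
t = 2212.4828 / 3896 = 0.5679 s

0.5679


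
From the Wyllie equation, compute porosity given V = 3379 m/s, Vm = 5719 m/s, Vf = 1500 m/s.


1/V - 1/Vm = 1/3379 - 1/5719 = 0.00012109
1/Vf - 1/Vm = 1/1500 - 1/5719 = 0.00049181
phi = 0.00012109 / 0.00049181 = 0.2462

0.2462


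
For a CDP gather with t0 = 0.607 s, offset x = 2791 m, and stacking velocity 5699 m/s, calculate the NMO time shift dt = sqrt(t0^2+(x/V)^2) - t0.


x/Vnmo = 2791/5699 = 0.489735
(x/Vnmo)^2 = 0.23984
t0^2 = 0.368449
sqrt(0.368449 + 0.23984) = 0.779929
dt = 0.779929 - 0.607 = 0.172929

0.172929


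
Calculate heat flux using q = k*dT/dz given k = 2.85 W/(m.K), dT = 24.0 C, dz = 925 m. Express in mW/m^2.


q = k * dT / dz * 1000
= 2.85 * 24.0 / 925 * 1000
= 0.073946 * 1000
= 73.9459 mW/m^2

73.9459


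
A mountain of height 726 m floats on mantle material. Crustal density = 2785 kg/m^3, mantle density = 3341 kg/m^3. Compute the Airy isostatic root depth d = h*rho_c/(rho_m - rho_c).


rho_m - rho_c = 3341 - 2785 = 556
d = 726 * 2785 / 556
= 2021910 / 556
= 3636.53 m

3636.53


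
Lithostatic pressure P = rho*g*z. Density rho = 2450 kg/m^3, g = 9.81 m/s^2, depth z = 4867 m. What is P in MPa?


P = rho * g * z / 1e6
= 2450 * 9.81 * 4867 / 1e6
= 116975911.5 / 1e6
= 116.9759 MPa

116.9759


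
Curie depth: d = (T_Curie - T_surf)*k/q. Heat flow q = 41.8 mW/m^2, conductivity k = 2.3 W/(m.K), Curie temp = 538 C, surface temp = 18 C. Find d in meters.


T_Curie - T_surf = 538 - 18 = 520 C
Convert q to W/m^2: 41.8 mW/m^2 = 0.0418 W/m^2
d = 520 * 2.3 / 0.0418 = 28612.44 m

28612.44


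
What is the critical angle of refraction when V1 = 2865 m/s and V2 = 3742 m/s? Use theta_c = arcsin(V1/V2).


V1/V2 = 2865/3742 = 0.765633
theta_c = arcsin(0.765633) = 49.9634 degrees

49.9634


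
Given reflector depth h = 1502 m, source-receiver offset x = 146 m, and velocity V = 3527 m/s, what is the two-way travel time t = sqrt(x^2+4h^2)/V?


x^2 + 4h^2 = 146^2 + 4*1502^2 = 21316 + 9024016 = 9045332
sqrt(9045332) = 3007.5458
t = 3007.5458 / 3527 = 0.8527 s

0.8527


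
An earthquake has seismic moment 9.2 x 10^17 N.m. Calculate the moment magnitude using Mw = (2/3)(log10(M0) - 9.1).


log10(M0) = log10(9.2 x 10^17) = 17.9638
Mw = 2/3 * (17.9638 - 9.1)
= 2/3 * 8.8638
= 5.91

5.91


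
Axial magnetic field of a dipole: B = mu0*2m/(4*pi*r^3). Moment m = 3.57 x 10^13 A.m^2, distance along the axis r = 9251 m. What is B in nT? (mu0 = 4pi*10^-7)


m = 3.57 x 10^13 = 35700000000000 A.m^2
2m = 71400000000000 A.m^2
r^3 = 9251^3 = 791709840251
B = (4pi*10^-7) * 71400000000000 / (4*pi * 791709840251) * 1e9
= 89723886.186524 / 9948919271629.16 * 1e9
= 9018.4555 nT

9018.4555


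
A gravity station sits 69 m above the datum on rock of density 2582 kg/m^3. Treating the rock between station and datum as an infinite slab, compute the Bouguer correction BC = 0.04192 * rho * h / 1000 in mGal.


BC = 0.04192 * rho * h / 1000
= 0.04192 * 2582 * 69 / 1000
= 7.4684 mGal

7.4684


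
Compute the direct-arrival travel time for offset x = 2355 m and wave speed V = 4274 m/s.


t = x / V
= 2355 / 4274
= 0.551 s

0.551


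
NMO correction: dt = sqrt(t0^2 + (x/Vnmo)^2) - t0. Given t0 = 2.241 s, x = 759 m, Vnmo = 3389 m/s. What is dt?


x/Vnmo = 759/3389 = 0.22396
(x/Vnmo)^2 = 0.050158
t0^2 = 5.022081
sqrt(5.022081 + 0.050158) = 2.252163
dt = 2.252163 - 2.241 = 0.011163

0.011163


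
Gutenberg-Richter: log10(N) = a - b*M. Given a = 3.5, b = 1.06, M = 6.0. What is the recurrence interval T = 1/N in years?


log10(N) = 3.5 - 1.06*6.0 = -2.86
N = 10^-2.86 = 0.00138
T = 1/N = 1/0.00138 = 724.436 years

724.436


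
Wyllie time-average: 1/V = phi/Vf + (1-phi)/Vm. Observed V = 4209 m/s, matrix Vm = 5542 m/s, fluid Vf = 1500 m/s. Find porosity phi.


1/V - 1/Vm = 1/4209 - 1/5542 = 5.715e-05
1/Vf - 1/Vm = 1/1500 - 1/5542 = 0.00048623
phi = 5.715e-05 / 0.00048623 = 0.1175

0.1175


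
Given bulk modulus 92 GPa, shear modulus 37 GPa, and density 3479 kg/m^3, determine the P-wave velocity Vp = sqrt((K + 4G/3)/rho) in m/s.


First compute the effective modulus:
K + 4G/3 = 92e9 + 4*37e9/3 = 141333333333.33 Pa
Then divide by density:
141333333333.33 / 3479 = 40624700.5845 Pa/(kg/m^3)
Take the square root:
Vp = sqrt(40624700.5845) = 6373.75 m/s

6373.75


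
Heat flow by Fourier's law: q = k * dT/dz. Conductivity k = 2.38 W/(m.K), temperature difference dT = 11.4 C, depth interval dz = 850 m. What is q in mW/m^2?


q = k * dT / dz * 1000
= 2.38 * 11.4 / 850 * 1000
= 0.03192 * 1000
= 31.92 mW/m^2

31.92


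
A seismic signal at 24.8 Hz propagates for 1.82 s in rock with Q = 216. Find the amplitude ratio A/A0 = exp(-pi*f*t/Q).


pi*f*t/Q = pi*24.8*1.82/216 = 0.656477
A/A0 = exp(-0.656477) = 0.518676

0.518676


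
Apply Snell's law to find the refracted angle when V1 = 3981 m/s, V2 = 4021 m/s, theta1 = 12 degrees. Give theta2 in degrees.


sin(theta1) = sin(12 deg) = 0.207912
sin(theta2) = V2/V1 * sin(theta1) = 4021/3981 * 0.207912 = 0.210001
theta2 = arcsin(0.210001) = 12.1224 degrees

12.1224


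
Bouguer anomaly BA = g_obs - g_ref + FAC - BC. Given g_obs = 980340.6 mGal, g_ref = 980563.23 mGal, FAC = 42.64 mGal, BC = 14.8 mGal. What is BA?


BA = g_obs - g_ref + FAC - BC
= 980340.6 - 980563.23 + 42.64 - 14.8
= -194.79 mGal

-194.79


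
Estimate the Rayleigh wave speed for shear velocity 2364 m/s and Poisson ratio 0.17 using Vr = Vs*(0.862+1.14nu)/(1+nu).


Numerator factor = 0.862 + 1.14*0.17 = 1.0558
Denominator = 1 + 0.17 = 1.17
Vr = 2364 * 1.0558 / 1.17 = 2133.26 m/s

2133.26


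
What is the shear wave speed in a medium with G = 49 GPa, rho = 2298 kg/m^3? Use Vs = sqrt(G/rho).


Convert G to Pa: G = 49e9 Pa
Compute G/rho = 49e9 / 2298 = 21322889.4691
Vs = sqrt(21322889.4691) = 4617.67 m/s

4617.67


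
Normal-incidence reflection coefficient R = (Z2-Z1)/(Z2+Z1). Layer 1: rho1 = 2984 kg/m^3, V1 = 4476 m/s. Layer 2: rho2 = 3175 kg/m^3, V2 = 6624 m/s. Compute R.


Z1 = 2984 * 4476 = 13356384
Z2 = 3175 * 6624 = 21031200
R = (21031200 - 13356384) / (21031200 + 13356384) = 7674816 / 34387584 = 0.2232

0.2232


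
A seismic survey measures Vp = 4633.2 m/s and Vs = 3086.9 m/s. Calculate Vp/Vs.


Vp/Vs = 4633.2 / 3086.9
= 1.5009

1.5009


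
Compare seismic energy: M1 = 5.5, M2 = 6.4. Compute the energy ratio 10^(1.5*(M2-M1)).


M2 - M1 = 6.4 - 5.5 = 0.9
1.5 * 0.9 = 1.35
ratio = 10^1.35 = 22.39

22.39


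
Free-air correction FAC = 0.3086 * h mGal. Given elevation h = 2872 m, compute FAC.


FAC = 0.3086 * h
= 0.3086 * 2872
= 886.2992 mGal

886.2992


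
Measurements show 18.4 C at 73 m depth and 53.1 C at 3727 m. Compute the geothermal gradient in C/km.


dT = 53.1 - 18.4 = 34.7 C
dz = 3727 - 73 = 3654 m
gradient = dT/dz * 1000 = 34.7/3654 * 1000 = 9.4964 C/km

9.4964


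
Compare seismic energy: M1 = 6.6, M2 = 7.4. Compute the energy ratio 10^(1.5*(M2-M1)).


M2 - M1 = 7.4 - 6.6 = 0.8
1.5 * 0.8 = 1.2
ratio = 10^1.2 = 15.85

15.85


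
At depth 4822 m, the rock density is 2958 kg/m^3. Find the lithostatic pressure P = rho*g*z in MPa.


P = rho * g * z / 1e6
= 2958 * 9.81 * 4822 / 1e6
= 139924699.56 / 1e6
= 139.9247 MPa

139.9247


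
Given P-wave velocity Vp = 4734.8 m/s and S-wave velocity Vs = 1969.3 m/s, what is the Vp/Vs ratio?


Vp/Vs = 4734.8 / 1969.3
= 2.4043

2.4043


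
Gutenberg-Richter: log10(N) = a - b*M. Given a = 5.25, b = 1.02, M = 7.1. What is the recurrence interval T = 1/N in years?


log10(N) = 5.25 - 1.02*7.1 = -1.992
N = 10^-1.992 = 0.010186
T = 1/N = 1/0.010186 = 98.1748 years

98.1748


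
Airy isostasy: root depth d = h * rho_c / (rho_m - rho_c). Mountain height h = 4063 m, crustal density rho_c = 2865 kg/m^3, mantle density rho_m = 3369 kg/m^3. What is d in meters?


rho_m - rho_c = 3369 - 2865 = 504
d = 4063 * 2865 / 504
= 11640495 / 504
= 23096.22 m

23096.22


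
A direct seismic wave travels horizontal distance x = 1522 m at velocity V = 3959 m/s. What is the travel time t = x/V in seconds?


t = x / V
= 1522 / 3959
= 0.3844 s

0.3844


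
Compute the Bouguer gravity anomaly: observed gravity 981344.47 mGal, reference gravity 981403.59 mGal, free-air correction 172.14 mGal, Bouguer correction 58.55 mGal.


BA = g_obs - g_ref + FAC - BC
= 981344.47 - 981403.59 + 172.14 - 58.55
= 54.47 mGal

54.47


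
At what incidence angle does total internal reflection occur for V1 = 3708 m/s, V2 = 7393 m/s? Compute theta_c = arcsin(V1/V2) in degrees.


V1/V2 = 3708/7393 = 0.501556
theta_c = arcsin(0.501556) = 30.103 degrees

30.103


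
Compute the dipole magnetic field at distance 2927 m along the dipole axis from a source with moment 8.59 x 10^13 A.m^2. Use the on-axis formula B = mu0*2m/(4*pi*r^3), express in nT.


m = 8.59 x 10^13 = 85900000000000 A.m^2
2m = 171800000000000 A.m^2
r^3 = 2927^3 = 25076571983
B = (4pi*10^-7) * 171800000000000 / (4*pi * 25076571983) * 1e9
= 215890247.154691 / 315121497276.03 * 1e9
= 685101.6164 nT

685101.6164


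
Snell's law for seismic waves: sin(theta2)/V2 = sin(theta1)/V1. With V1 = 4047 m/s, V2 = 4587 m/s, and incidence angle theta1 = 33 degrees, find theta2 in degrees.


sin(theta1) = sin(33 deg) = 0.544639
sin(theta2) = V2/V1 * sin(theta1) = 4587/4047 * 0.544639 = 0.617311
theta2 = arcsin(0.617311) = 38.1201 degrees

38.1201


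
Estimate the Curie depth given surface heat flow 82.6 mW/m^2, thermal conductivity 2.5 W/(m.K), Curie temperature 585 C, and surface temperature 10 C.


T_Curie - T_surf = 585 - 10 = 575 C
Convert q to W/m^2: 82.6 mW/m^2 = 0.0826 W/m^2
d = 575 * 2.5 / 0.0826 = 17403.15 m

17403.15


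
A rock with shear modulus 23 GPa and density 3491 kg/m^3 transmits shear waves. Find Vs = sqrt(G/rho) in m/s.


Convert G to Pa: G = 23e9 Pa
Compute G/rho = 23e9 / 3491 = 6588370.0945
Vs = sqrt(6588370.0945) = 2566.78 m/s

2566.78


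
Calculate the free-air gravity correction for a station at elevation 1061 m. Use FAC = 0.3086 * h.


FAC = 0.3086 * h
= 0.3086 * 1061
= 327.4246 mGal

327.4246


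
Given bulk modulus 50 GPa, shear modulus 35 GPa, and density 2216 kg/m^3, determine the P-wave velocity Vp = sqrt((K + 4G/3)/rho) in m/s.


First compute the effective modulus:
K + 4G/3 = 50e9 + 4*35e9/3 = 96666666666.67 Pa
Then divide by density:
96666666666.67 / 2216 = 43622141.9976 Pa/(kg/m^3)
Take the square root:
Vp = sqrt(43622141.9976) = 6604.71 m/s

6604.71


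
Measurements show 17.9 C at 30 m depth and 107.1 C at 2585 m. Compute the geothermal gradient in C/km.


dT = 107.1 - 17.9 = 89.2 C
dz = 2585 - 30 = 2555 m
gradient = dT/dz * 1000 = 89.2/2555 * 1000 = 34.9119 C/km

34.9119


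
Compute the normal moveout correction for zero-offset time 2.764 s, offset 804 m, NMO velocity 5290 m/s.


x/Vnmo = 804/5290 = 0.151985
(x/Vnmo)^2 = 0.023099
t0^2 = 7.639696
sqrt(7.639696 + 0.023099) = 2.768175
dt = 2.768175 - 2.764 = 0.004175

0.004175


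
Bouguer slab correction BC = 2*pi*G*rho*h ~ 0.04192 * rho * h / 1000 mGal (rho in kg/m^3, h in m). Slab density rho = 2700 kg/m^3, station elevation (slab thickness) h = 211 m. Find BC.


BC = 0.04192 * rho * h / 1000
= 0.04192 * 2700 * 211 / 1000
= 23.8818 mGal

23.8818


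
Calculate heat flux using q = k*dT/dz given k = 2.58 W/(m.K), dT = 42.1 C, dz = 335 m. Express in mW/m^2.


q = k * dT / dz * 1000
= 2.58 * 42.1 / 335 * 1000
= 0.324233 * 1000
= 324.2328 mW/m^2

324.2328


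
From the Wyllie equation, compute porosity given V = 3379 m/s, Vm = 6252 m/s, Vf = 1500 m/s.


1/V - 1/Vm = 1/3379 - 1/6252 = 0.000136
1/Vf - 1/Vm = 1/1500 - 1/6252 = 0.00050672
phi = 0.000136 / 0.00050672 = 0.2684

0.2684


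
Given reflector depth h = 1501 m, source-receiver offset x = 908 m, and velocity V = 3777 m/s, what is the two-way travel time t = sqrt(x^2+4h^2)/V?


x^2 + 4h^2 = 908^2 + 4*1501^2 = 824464 + 9012004 = 9836468
sqrt(9836468) = 3136.3144
t = 3136.3144 / 3777 = 0.8304 s

0.8304


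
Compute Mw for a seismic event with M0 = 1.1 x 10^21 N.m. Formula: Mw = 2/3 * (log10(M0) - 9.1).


log10(M0) = log10(1.1 x 10^21) = 21.0414
Mw = 2/3 * (21.0414 - 9.1)
= 2/3 * 11.9414
= 7.96

7.96


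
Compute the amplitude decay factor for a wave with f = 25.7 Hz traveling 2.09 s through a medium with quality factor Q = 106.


pi*f*t/Q = pi*25.7*2.09/106 = 1.591928
A/A0 = exp(-1.591928) = 0.203533

0.203533


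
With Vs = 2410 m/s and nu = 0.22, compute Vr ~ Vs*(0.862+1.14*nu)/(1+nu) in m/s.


Numerator factor = 0.862 + 1.14*0.22 = 1.1128
Denominator = 1 + 0.22 = 1.22
Vr = 2410 * 1.1128 / 1.22 = 2198.24 m/s

2198.24


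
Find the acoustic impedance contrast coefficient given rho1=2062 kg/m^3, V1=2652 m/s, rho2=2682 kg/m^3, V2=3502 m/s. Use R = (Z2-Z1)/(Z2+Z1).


Z1 = 2062 * 2652 = 5468424
Z2 = 2682 * 3502 = 9392364
R = (9392364 - 5468424) / (9392364 + 5468424) = 3923940 / 14860788 = 0.264

0.264
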